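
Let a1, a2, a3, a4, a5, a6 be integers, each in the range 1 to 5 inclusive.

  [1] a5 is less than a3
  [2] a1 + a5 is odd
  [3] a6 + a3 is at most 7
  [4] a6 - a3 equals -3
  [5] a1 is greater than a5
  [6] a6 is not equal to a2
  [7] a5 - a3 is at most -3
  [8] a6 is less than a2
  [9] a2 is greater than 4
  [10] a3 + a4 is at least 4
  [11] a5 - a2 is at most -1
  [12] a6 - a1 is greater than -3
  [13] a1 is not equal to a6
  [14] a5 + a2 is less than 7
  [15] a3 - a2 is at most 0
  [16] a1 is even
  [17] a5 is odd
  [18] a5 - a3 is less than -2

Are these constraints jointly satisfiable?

Take a1 = 2, a2 = 5, a3 = 4, a4 = 2, a5 = 1, a6 = 1. Then constraint 3: a6 + a3 = 5; constraint 4: a6 - a3 = -3; constraint 7: a5 - a3 = -3, and every other listed constraint is also met.

Satisfiable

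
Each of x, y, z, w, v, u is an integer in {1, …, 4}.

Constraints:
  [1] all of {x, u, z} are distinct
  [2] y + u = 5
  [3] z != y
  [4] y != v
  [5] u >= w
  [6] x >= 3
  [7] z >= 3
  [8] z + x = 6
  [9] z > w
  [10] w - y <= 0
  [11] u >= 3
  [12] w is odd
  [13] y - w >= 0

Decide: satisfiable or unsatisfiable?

Constraints 6, 7, and 11 confine each of x, u, z to the 2 values {3, 4} (the domain already gives each ≤ 4).
Constraint 1 requires all 3 of them to be distinct, but only 2 values are available — impossible by the pigeonhole principle.

Unsatisfiable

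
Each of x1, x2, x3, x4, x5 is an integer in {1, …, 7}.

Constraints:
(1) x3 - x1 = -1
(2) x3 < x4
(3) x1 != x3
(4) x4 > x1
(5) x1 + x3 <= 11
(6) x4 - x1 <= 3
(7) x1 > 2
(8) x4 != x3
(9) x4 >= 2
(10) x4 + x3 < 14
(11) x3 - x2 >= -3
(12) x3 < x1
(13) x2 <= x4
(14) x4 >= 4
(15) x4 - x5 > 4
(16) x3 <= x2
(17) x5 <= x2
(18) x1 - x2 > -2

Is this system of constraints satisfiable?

Try x1 = 5, x2 = 4, x3 = 4, x4 = 7, x5 = 1.
Check constraint 1: x3 - x1 = -1; constraint 5: x1 + x3 = 9; constraint 6: x4 - x1 = 2. The remaining constraints are straightforward to verify.

Satisfiable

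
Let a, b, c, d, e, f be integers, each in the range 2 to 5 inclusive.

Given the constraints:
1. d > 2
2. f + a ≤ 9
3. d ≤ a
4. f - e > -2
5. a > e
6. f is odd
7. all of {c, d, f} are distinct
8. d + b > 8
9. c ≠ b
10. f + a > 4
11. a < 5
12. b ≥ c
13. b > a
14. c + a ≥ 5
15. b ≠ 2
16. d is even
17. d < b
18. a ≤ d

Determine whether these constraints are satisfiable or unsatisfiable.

One satisfying assignment is a = 4, b = 5, c = 2, d = 4, e = 2, f = 3.
For the less obvious constraints — constraint 2: f + a = 7; constraint 4: f - e = 1; constraint 8: d + b = 9 — and the others hold by inspection.

Satisfiable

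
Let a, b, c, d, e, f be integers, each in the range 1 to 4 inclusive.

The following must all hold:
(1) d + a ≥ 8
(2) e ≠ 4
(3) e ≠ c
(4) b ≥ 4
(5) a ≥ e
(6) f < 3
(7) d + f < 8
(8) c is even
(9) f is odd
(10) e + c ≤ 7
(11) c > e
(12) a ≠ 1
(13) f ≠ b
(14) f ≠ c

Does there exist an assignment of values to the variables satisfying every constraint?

Satisfiable

Take a = 4, b = 4, c = 4, d = 4, e = 1, f = 1. Then constraint 1: d + a = 8; constraint 7: d + f = 5; constraint 10: e + c = 5, and every other listed constraint is also met.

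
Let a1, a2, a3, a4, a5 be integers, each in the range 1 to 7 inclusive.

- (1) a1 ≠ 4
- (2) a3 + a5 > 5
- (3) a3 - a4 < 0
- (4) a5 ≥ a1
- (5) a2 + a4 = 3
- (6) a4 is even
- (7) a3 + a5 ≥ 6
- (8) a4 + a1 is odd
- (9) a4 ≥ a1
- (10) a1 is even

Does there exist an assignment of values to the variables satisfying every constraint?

Unsatisfiable

Constraint 6 makes a4 even and constraint 10 makes a1 even, so a4 + a1 must be even. Constraint 8 says a4 + a1 is odd — contradiction.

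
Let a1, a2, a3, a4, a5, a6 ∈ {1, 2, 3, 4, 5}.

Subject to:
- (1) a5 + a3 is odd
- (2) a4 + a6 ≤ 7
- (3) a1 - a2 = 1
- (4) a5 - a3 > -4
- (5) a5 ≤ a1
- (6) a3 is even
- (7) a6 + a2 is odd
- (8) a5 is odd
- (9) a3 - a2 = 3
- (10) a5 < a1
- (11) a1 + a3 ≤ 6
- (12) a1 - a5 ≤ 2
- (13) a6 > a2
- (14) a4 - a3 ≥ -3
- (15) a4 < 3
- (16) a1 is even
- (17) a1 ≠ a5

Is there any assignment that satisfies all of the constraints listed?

One satisfying assignment is a1 = 2, a2 = 1, a3 = 4, a4 = 2, a5 = 1, a6 = 4.
For the less obvious constraints — constraint 2: a4 + a6 = 6; constraint 3: a1 - a2 = 1 — and the others hold by inspection.

Satisfiable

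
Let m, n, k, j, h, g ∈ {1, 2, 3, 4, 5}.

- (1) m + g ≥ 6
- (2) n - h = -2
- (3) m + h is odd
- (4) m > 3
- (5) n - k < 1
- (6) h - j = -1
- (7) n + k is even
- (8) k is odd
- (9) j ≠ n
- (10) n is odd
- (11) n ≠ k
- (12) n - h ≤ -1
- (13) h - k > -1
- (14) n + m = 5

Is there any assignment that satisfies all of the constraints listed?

Satisfiable

Take m = 4, n = 1, k = 3, j = 4, h = 3, g = 5. Then constraint 1: m + g = 9; constraint 2: n - h = -2, and every other listed constraint is also met.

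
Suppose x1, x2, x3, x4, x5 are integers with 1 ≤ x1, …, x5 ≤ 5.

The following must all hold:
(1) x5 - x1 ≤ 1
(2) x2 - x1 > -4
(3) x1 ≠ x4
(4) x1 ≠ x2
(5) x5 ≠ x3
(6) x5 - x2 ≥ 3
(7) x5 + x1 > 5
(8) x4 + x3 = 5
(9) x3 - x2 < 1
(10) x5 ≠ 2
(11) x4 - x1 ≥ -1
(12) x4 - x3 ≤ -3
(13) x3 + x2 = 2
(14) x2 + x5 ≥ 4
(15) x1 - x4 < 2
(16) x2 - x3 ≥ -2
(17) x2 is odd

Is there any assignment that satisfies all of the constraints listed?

Constraints 1, 6, 11, 12, and 16 give x5 − x2 ≥ 3, x2 − x3 ≥ -2, x3 − x4 ≥ 3, x4 − x1 ≥ -1, x1 − x5 ≥ -1.
Adding all 5 inequalities: the left sides telescope to 0, and the right sides sum to 3 + (-2) + 3 + (-1) + (-1) = 2. So 0 ≥ 2, which is false.

Unsatisfiable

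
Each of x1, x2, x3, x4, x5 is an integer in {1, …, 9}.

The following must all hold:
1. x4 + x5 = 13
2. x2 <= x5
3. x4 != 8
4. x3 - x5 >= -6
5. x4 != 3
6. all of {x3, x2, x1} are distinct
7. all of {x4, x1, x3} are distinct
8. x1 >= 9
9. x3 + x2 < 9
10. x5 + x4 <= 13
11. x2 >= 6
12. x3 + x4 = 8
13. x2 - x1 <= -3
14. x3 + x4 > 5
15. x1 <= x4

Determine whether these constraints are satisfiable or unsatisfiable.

Unsatisfiable

From constraints 8 and 15: x4 ≥ x1 ≥ 9. From constraints 2 and 11: x5 ≥ x2 ≥ 6. Hence x4 + x5 ≥ 15. But constraint 1 requires x4 + x5 = 13, and 13 < 15. Contradiction.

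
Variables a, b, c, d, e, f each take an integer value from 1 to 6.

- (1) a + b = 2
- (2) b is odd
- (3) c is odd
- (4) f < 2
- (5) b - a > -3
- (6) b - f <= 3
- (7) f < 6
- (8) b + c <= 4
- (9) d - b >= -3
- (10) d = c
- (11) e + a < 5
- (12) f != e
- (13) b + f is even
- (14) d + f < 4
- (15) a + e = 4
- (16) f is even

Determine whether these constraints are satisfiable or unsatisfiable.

Constraint 2 makes b odd and constraint 16 makes f even, so b + f must be odd. Constraint 13 says b + f is even — contradiction.

Unsatisfiable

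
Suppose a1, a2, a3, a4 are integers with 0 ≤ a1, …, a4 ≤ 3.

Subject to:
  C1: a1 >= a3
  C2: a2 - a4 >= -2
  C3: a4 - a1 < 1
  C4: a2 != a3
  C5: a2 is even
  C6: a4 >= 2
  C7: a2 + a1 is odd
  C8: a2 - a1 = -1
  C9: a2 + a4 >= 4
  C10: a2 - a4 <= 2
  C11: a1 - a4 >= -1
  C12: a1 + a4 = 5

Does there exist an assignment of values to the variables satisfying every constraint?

One satisfying assignment is a1 = 3, a2 = 2, a3 = 0, a4 = 2.
For the less obvious constraints — constraint 2: a2 - a4 = 0; constraint 3: a4 - a1 = -1; constraint 8: a2 - a1 = -1 — and the others hold by inspection.

Satisfiable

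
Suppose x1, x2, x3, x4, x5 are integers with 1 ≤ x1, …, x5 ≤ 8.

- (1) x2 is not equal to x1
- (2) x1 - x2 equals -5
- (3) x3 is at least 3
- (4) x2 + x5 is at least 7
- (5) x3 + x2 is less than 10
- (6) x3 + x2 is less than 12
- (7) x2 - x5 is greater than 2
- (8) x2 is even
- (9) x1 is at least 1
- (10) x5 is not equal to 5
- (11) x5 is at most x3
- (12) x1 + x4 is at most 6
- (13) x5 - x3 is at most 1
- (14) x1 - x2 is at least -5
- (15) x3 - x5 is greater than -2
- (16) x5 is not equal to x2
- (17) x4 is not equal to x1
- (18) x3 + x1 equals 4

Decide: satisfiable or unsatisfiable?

Satisfiable

Take x1 = 1, x2 = 6, x3 = 3, x4 = 4, x5 = 2. Then constraint 2: x1 - x2 = -5; constraint 4: x2 + x5 = 8; constraint 5: x3 + x2 = 9, and every other listed constraint is also met.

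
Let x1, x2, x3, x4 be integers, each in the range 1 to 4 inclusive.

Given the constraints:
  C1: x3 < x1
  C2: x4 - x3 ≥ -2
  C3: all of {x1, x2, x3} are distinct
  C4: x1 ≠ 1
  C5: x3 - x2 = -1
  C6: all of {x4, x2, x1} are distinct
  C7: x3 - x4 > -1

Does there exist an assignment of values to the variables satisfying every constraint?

Satisfiable

Take x1 = 4, x2 = 3, x3 = 2, x4 = 1. Then constraint 2: x4 - x3 = -1; constraint 5: x3 - x2 = -1; constraint 7: x3 - x4 = 1, and every other listed constraint is also met.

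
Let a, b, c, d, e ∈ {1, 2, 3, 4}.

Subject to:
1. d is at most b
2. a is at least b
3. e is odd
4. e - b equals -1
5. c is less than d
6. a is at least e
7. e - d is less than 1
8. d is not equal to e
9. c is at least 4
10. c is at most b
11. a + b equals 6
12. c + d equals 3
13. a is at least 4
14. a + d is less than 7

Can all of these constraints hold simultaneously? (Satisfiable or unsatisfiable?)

From constraint 13: a ≥ 4. From constraints 9 and 10: b ≥ c ≥ 4. Hence a + b ≥ 8. But constraint 11 requires a + b = 6, and 6 < 8. Contradiction.

Unsatisfiable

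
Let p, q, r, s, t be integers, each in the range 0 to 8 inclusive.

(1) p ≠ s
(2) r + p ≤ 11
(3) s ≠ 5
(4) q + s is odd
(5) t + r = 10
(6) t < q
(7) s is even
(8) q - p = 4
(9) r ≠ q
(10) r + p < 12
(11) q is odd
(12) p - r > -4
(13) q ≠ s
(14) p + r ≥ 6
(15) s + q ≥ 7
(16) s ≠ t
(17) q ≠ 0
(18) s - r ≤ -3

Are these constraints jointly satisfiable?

Satisfiable

Setting (p, q, r, s, t) = (3, 7, 6, 2, 4) satisfies everything: constraint 2: r + p = 9; constraint 5: t + r = 10; constraint 8: q - p = 4, and the others follow.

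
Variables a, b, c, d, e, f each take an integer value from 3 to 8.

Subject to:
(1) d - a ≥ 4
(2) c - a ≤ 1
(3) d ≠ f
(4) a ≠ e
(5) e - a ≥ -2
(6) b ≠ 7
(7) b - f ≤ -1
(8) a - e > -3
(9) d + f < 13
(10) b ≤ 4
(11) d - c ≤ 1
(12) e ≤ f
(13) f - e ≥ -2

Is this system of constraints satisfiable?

Constraints 1, 2, and 11 give d − a ≥ 4, a − c ≥ -1, c − d ≥ -1.
Adding all 3 inequalities: the left sides telescope to 0, and the right sides sum to 4 + (-1) + (-1) = 2. So 0 ≥ 2, which is false.

Unsatisfiable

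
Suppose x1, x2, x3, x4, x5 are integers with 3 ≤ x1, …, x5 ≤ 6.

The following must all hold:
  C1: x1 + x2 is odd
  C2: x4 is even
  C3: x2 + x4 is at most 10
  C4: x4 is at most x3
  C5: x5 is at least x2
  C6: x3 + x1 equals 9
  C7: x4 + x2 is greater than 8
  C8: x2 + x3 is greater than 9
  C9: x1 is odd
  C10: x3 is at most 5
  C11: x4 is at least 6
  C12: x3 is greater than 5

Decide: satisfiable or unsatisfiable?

From constraints 4 and 11: x3 ≥ x4 and x4 ≥ 6, so x3 ≥ 6. From constraint 10: x3 ≤ 5. But 5 < 6, so no value of x3 works.

Unsatisfiable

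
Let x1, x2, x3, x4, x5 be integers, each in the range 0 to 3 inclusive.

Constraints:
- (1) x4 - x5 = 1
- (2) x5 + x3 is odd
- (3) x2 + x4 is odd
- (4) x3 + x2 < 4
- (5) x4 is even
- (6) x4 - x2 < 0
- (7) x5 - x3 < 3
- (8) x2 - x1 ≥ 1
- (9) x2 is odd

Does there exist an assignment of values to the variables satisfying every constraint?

Take x1 = 1, x2 = 3, x3 = 0, x4 = 2, x5 = 1. Then constraint 1: x4 - x5 = 1; constraint 4: x3 + x2 = 3; constraint 6: x4 - x2 = -1, and every other listed constraint is also met.

Satisfiable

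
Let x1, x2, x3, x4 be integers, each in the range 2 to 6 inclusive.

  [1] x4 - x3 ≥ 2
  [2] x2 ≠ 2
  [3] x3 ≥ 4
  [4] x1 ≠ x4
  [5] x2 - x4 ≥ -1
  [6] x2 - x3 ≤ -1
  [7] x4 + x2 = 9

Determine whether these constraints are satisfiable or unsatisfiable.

Unsatisfiable

Constraints 1, 5, and 6 give x2 − x4 ≥ -1, x4 − x3 ≥ 2, x3 − x2 ≥ 1.
Adding all 3 inequalities: the left sides telescope to 0, and the right sides sum to (-1) + 2 + 1 = 2. So 0 ≥ 2, which is false.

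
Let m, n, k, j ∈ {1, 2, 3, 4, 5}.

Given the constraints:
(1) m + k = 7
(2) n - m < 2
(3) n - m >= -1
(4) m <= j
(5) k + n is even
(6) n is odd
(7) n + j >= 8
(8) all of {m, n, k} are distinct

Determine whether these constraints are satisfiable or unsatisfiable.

One satisfying assignment is m = 2, n = 3, k = 5, j = 5.
For the less obvious constraints — constraint 1: m + k = 7; constraint 2: n - m = 1; constraint 3: n - m = 1 — and the others hold by inspection.

Satisfiable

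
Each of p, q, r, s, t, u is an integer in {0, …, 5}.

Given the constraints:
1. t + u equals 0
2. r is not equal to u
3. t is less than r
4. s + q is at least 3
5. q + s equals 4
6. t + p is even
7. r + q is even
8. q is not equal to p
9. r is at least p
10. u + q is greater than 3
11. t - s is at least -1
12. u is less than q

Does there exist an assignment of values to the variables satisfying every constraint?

Satisfiable

The assignment p = 0, q = 4, r = 2, s = 0, t = 0, u = 0 works:
  constraint 1 holds since t + u = 0.
  constraint 4 holds since s + q = 4.
  constraint 5 holds since q + s = 4.
The rest check out directly.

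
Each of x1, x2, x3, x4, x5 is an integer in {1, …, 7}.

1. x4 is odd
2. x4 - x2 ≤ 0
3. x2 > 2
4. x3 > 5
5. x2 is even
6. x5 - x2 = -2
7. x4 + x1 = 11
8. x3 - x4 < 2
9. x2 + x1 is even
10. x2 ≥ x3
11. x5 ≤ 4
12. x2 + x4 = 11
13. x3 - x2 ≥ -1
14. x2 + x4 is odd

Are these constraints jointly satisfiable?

Satisfiable

One satisfying assignment is x1 = 6, x2 = 6, x3 = 6, x4 = 5, x5 = 4.
For the less obvious constraints — constraint 2: x4 - x2 = -1; constraint 6: x5 - x2 = -2; constraint 7: x4 + x1 = 11 — and the others hold by inspection.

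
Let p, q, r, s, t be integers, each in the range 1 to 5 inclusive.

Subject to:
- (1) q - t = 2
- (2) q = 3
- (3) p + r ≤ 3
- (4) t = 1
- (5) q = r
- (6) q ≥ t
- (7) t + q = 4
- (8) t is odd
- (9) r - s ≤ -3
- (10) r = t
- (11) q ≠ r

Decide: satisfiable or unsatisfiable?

Unsatisfiable

Constraint 2 fixes q = 3 and constraint 4 fixes t = 1. Constraints 5 and 10 give q = r = t, so q = t. But 3 ≠ 1 — contradiction.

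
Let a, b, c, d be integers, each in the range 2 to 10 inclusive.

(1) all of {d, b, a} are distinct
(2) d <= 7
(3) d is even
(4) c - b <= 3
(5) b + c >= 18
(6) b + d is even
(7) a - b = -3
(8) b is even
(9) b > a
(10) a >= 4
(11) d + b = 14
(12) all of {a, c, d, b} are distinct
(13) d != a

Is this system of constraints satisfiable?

Satisfiable

One satisfying assignment is a = 5, b = 8, c = 10, d = 6.
For the less obvious constraints — constraint 4: c - b = 2; constraint 5: b + c = 18; constraint 7: a - b = -3 — and the others hold by inspection.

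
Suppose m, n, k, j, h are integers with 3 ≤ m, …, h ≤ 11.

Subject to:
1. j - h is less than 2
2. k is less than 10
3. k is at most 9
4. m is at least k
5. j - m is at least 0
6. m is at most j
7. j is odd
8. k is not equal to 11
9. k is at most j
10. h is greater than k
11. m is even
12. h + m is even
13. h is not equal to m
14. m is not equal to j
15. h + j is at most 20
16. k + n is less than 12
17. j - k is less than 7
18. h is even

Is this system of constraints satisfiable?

Try m = 6, n = 5, k = 4, j = 9, h = 8.
Check constraint 1: j - h = 1; constraint 5: j - m = 3. The remaining constraints are straightforward to verify.

Satisfiable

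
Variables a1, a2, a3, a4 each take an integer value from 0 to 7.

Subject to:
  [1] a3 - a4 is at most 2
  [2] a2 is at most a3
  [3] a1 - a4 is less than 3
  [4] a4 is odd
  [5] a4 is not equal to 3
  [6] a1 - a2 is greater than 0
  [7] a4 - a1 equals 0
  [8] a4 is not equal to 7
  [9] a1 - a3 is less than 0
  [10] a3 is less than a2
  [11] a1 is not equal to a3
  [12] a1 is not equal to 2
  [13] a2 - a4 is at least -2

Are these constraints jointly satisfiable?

Constraints 6, 9, and 10 give a1 < a3, a3 < a2, a2 < a1. Chaining: a1 < a3 < a2 < a1, which forces a1 < a1 — impossible.

Unsatisfiable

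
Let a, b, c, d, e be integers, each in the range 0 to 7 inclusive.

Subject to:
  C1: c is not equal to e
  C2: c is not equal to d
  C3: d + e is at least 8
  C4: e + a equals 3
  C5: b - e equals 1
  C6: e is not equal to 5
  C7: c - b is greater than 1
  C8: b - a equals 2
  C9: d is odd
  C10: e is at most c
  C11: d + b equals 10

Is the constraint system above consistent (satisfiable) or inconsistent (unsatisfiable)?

Setting (a, b, c, d, e) = (1, 3, 5, 7, 2) satisfies everything: constraint 3: d + e = 9; constraint 4: e + a = 3, and the others follow.

Satisfiable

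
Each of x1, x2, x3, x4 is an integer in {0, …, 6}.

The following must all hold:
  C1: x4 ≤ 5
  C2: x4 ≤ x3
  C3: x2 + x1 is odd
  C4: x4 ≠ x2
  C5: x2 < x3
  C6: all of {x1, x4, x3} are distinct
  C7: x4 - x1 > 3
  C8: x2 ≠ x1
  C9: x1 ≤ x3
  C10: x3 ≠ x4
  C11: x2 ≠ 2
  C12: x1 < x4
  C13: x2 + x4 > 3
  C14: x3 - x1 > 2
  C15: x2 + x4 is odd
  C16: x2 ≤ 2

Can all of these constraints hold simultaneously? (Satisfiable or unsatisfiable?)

The assignment x1 = 0, x2 = 1, x3 = 5, x4 = 4 works:
  constraint 7 holds since x4 - x1 = 4.
  constraint 13 holds since x2 + x4 = 5.
  constraint 14 holds since x3 - x1 = 5.
The rest check out directly.

Satisfiable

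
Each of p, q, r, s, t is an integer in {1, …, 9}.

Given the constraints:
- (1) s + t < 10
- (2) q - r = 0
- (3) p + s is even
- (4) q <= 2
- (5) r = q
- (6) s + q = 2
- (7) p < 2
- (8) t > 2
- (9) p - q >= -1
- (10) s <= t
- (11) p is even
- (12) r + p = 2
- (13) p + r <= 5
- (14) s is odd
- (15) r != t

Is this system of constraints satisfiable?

Unsatisfiable

Constraint 11 makes p even and constraint 14 makes s odd, so p + s must be odd. Constraint 3 says p + s is even — contradiction.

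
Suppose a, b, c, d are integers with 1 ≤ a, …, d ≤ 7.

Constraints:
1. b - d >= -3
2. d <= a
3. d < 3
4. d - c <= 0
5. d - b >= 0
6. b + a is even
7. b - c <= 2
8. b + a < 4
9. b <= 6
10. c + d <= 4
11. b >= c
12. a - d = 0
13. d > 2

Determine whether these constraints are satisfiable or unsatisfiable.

From constraint 13: d ≥ 3. From constraint 3: d ≤ 2. But 2 < 3, so no value of d works.

Unsatisfiable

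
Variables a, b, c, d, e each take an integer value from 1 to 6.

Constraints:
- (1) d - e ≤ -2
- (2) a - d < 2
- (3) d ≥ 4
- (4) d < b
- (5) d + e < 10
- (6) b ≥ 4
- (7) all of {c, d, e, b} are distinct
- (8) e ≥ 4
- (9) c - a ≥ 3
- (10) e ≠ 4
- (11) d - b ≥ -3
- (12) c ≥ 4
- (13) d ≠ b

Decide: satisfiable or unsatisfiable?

Constraints 3, 6, 8, and 12 confine each of c, d, e, b to the 3 values {4, …, 6} (the domain already gives each ≤ 6).
Constraint 7 requires all 4 of them to be distinct, but only 3 values are available — impossible by the pigeonhole principle.

Unsatisfiable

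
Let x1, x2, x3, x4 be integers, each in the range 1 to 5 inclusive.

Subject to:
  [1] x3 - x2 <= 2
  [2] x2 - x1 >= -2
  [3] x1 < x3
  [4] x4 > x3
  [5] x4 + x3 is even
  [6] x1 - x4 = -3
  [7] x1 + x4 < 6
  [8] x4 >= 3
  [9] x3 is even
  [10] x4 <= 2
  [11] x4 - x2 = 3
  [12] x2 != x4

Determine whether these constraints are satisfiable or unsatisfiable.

Unsatisfiable

From constraint 8: x4 ≥ 3. From constraint 10: x4 ≤ 2. But 2 < 3, so no value of x4 works.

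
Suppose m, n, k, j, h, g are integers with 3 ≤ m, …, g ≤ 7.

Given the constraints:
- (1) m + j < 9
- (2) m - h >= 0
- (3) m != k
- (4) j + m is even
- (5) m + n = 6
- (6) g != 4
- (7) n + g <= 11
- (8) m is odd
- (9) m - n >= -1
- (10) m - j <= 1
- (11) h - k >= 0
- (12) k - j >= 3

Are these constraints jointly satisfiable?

Unsatisfiable

Constraints 2, 10, 11, and 12 give k − j ≥ 3, j − m ≥ -1, m − h ≥ 0, h − k ≥ 0.
Adding all 4 inequalities: the left sides telescope to 0, and the right sides sum to 3 + (-1) + 0 + 0 = 2. So 0 ≥ 2, which is false.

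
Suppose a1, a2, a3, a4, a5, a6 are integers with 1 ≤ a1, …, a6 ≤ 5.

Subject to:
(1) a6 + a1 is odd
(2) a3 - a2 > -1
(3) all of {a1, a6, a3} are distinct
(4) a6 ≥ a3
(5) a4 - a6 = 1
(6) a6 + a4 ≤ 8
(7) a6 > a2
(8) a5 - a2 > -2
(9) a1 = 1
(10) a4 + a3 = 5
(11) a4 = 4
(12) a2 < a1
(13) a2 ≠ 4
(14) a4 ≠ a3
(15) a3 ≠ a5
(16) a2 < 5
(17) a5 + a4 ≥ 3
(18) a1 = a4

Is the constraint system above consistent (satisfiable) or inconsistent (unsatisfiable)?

Constraint 9 fixes a1 = 1 and constraint 11 fixes a4 = 4, but constraint 18 requires a1 = a4. Since 1 ≠ 4, contradiction.

Unsatisfiable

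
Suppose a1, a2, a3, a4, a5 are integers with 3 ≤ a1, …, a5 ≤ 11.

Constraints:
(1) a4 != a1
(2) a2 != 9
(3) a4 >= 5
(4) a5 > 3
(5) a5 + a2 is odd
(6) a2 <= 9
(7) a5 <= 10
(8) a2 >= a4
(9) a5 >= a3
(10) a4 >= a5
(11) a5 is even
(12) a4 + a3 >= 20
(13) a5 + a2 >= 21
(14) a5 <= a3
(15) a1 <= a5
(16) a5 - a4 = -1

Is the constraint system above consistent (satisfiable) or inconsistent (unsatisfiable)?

From constraints 6 and 8: a4 ≤ a2 ≤ 9. From constraints 7 and 9: a3 ≤ a5 ≤ 10. Hence a4 + a3 ≤ 19. But constraint 12 requires a4 + a3 ≥ 20, and 20 > 19. Contradiction.

Unsatisfiable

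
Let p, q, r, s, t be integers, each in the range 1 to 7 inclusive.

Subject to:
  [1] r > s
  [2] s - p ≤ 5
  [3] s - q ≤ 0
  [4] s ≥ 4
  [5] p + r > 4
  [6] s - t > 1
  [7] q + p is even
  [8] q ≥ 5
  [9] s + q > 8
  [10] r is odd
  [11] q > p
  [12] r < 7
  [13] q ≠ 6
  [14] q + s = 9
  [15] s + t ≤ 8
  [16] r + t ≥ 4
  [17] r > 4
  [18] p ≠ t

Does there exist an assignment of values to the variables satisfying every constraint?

Take p = 1, q = 5, r = 5, s = 4, t = 2. Then constraint 2: s - p = 3; constraint 3: s - q = -1, and every other listed constraint is also met.

Satisfiable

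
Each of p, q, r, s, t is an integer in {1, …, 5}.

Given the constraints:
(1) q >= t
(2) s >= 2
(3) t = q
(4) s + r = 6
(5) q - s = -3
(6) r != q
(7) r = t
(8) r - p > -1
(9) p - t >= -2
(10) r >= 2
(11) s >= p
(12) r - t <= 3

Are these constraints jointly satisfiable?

From constraints 3 and 7, r = t = q, so r = q. But constraint 6 says r ≠ q. Contradiction.

Unsatisfiable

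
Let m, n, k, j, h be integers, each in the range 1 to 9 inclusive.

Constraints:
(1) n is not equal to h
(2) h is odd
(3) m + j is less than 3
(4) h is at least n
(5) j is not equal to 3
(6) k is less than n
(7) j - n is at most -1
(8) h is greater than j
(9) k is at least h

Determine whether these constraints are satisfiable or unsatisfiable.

Constraints 4, 6, and 9 give k < n, n ≤ h, h ≤ k. Chaining: k < n ≤ h ≤ k, which forces k < k — impossible.

Unsatisfiable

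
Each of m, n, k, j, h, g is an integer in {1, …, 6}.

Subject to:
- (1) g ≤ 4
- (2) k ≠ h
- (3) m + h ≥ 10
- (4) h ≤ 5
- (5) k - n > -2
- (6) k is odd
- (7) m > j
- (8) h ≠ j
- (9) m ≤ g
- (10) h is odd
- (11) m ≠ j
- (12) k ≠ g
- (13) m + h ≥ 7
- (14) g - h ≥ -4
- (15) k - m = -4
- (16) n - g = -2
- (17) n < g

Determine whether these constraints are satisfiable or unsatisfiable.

From constraints 1 and 9: m ≤ g ≤ 4. From constraint 4: h ≤ 5. Hence m + h ≤ 9. But constraint 3 requires m + h ≥ 10, and 10 > 9. Contradiction.

Unsatisfiable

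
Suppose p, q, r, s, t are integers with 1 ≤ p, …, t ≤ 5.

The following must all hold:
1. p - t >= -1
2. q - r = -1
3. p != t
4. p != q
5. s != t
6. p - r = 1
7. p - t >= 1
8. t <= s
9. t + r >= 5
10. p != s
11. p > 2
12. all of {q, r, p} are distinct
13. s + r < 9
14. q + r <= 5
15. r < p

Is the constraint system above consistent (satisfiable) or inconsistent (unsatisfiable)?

Take p = 4, q = 2, r = 3, s = 5, t = 2. Then constraint 1: p - t = 2; constraint 2: q - r = -1; constraint 6: p - r = 1, and every other listed constraint is also met.

Satisfiable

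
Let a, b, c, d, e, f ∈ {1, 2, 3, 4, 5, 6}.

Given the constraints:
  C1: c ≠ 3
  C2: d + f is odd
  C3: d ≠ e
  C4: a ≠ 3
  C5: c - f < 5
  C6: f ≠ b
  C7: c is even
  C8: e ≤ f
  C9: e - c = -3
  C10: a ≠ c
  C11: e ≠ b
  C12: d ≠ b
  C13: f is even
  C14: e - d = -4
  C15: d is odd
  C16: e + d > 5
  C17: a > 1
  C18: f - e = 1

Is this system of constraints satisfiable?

Satisfiable

One satisfying assignment is a = 5, b = 4, c = 4, d = 5, e = 1, f = 2.
For the less obvious constraints — constraint 5: c - f = 2; constraint 9: e - c = -3; constraint 14: e - d = -4 — and the others hold by inspection.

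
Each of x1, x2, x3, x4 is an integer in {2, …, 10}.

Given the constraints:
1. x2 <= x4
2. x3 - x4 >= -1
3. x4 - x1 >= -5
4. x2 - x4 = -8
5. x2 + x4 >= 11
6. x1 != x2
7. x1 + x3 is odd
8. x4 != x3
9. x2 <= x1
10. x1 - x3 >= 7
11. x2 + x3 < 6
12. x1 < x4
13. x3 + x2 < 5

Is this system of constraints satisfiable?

Unsatisfiable

Constraints 2, 3, and 10 give x1 − x3 ≥ 7, x3 − x4 ≥ -1, x4 − x1 ≥ -5.
Adding all 3 inequalities: the left sides telescope to 0, and the right sides sum to 7 + (-1) + (-5) = 1. So 0 ≥ 1, which is false.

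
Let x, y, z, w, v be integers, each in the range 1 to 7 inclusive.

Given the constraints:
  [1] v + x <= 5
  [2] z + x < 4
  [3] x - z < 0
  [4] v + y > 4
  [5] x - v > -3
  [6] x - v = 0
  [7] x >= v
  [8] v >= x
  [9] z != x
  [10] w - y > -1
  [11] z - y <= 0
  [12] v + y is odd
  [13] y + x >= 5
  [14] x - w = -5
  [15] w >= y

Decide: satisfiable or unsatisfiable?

Try x = 1, y = 4, z = 2, w = 6, v = 1.
Check constraint 1: v + x = 2; constraint 2: z + x = 3; constraint 3: x - z = -1. The remaining constraints are straightforward to verify.

Satisfiable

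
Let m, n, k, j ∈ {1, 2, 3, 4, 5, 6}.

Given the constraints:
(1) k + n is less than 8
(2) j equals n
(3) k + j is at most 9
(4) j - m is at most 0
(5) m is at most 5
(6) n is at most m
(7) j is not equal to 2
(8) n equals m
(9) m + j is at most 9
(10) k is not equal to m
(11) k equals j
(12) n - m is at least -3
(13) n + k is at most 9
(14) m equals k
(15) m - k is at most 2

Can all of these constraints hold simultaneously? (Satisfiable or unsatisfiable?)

Unsatisfiable

From constraints 2, 8, and 11, k = j = n = m, so k = m. But constraint 10 says k ≠ m. Contradiction.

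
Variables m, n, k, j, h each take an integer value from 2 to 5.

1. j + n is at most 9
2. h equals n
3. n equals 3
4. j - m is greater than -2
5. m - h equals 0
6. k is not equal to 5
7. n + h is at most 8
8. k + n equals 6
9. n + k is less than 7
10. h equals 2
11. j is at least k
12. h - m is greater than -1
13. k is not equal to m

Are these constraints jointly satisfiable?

Constraint 10 fixes h = 2 and constraint 3 fixes n = 3, but constraint 2 requires h = n. Since 2 ≠ 3, contradiction.

Unsatisfiable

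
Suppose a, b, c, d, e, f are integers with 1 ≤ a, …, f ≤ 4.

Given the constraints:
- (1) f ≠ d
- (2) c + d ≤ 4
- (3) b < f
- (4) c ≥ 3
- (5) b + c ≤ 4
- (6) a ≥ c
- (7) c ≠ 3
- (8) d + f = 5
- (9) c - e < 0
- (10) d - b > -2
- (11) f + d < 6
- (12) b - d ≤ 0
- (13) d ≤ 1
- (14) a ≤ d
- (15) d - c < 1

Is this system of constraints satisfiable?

From constraints 4 and 6: a ≥ c and c ≥ 3, so a ≥ 3. From constraints 13 and 14: a ≤ d and d ≤ 1, so a ≤ 1. But 1 < 3, so no value of a works.

Unsatisfiable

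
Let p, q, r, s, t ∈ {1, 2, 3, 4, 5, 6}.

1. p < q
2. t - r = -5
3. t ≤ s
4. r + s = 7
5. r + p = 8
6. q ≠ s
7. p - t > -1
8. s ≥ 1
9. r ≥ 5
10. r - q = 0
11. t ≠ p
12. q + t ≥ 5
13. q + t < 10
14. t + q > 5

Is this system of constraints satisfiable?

Try p = 2, q = 6, r = 6, s = 1, t = 1.
Check constraint 2: t - r = -5; constraint 4: r + s = 7. The remaining constraints are straightforward to verify.

Satisfiable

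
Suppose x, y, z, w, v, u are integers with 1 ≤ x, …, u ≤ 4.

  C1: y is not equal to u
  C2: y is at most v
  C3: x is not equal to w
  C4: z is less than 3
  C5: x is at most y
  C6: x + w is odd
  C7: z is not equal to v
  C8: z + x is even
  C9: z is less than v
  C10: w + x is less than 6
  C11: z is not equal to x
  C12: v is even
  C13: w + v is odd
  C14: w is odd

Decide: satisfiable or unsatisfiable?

Setting (x, y, z, w, v, u) = (4, 4, 2, 1, 4, 3) satisfies everything: constraint 6: x + w = 5 is odd; constraint 8: z + x = 6 is even; constraint 10: w + x = 5, and the others follow.

Satisfiable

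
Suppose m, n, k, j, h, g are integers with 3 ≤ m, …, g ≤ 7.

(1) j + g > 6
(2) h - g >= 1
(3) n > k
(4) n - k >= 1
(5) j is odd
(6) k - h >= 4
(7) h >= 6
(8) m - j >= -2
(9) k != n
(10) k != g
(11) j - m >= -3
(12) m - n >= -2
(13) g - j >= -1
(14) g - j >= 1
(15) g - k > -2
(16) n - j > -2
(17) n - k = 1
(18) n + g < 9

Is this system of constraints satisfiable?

Unsatisfiable

Constraints 2, 4, 6, 11, 12, and 14 give h − g ≥ 1, g − j ≥ 1, j − m ≥ -3, m − n ≥ -2, n − k ≥ 1, k − h ≥ 4.
Adding all 6 inequalities: the left sides telescope to 0, and the right sides sum to 1 + 1 + (-3) + (-2) + 1 + 4 = 2. So 0 ≥ 2, which is false.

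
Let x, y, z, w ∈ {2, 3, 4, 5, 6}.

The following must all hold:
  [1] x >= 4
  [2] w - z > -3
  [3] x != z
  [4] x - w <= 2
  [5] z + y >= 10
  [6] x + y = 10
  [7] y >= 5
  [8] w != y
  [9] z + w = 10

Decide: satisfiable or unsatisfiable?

Satisfiable

Take x = 4, y = 6, z = 6, w = 4. Then constraint 2: w - z = -2; constraint 4: x - w = 0; constraint 5: z + y = 12, and every other listed constraint is also met.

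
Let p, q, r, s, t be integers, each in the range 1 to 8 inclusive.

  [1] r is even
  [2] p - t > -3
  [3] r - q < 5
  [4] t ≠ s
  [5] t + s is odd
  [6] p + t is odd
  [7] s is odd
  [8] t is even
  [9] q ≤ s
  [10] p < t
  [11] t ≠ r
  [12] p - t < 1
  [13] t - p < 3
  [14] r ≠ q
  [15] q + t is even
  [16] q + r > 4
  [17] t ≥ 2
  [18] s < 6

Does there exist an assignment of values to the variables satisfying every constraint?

Setting (p, q, r, s, t) = (5, 2, 4, 5, 6) satisfies everything: constraint 2: p - t = -1; constraint 3: r - q = 2, and the others follow.

Satisfiable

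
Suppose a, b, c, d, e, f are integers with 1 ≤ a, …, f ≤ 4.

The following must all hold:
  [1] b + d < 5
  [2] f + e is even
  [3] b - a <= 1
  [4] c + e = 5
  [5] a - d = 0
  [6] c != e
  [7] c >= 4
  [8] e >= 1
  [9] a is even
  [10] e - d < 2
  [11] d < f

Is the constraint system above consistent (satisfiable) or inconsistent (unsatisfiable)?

Satisfiable

Setting (a, b, c, d, e, f) = (2, 2, 4, 2, 1, 3) satisfies everything: constraint 1: b + d = 4; constraint 3: b - a = 0, and the others follow.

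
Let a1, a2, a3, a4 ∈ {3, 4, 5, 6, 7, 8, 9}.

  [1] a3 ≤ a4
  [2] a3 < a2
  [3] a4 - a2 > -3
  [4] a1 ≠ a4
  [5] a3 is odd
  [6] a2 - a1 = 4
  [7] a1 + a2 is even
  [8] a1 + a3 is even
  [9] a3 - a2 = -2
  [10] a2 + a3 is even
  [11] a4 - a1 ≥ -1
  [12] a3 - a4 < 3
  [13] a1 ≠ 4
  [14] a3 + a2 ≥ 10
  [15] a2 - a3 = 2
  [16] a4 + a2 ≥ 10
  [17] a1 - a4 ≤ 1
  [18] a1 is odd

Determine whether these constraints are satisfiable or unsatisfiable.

One satisfying assignment is a1 = 3, a2 = 7, a3 = 5, a4 = 5.
For the less obvious constraints — constraint 3: a4 - a2 = -2; constraint 6: a2 - a1 = 4; constraint 9: a3 - a2 = -2 — and the others hold by inspection.

Satisfiable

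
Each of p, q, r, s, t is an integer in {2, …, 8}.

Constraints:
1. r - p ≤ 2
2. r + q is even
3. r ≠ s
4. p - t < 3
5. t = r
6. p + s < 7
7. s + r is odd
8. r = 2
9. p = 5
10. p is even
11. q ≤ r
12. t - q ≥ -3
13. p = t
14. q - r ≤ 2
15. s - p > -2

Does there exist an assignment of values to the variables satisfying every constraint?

Constraint 9 fixes p = 5 and constraint 8 fixes r = 2. Constraints 5 and 13 give p = t = r, so p = r. But 5 ≠ 2 — contradiction.

Unsatisfiable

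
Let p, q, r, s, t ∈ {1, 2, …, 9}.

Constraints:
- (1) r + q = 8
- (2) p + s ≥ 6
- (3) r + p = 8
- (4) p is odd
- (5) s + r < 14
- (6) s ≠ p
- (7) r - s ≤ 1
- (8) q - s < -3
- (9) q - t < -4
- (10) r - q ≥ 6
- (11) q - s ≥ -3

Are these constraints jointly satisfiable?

Constraints 7, 10, and 11 give q − s ≥ -3, s − r ≥ -1, r − q ≥ 6.
Adding all 3 inequalities: the left sides telescope to 0, and the right sides sum to (-3) + (-1) + 6 = 2. So 0 ≥ 2, which is false.

Unsatisfiable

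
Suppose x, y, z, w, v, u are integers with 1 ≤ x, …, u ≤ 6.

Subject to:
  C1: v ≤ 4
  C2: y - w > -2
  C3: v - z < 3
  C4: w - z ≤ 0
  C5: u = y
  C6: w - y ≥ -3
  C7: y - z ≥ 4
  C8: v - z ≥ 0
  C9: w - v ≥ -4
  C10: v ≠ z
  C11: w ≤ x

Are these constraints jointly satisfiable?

Unsatisfiable

Constraints 4, 6, and 7 give y − z ≥ 4, z − w ≥ 0, w − y ≥ -3.
Adding all 3 inequalities: the left sides telescope to 0, and the right sides sum to 4 + 0 + (-3) = 1. So 0 ≥ 1, which is false.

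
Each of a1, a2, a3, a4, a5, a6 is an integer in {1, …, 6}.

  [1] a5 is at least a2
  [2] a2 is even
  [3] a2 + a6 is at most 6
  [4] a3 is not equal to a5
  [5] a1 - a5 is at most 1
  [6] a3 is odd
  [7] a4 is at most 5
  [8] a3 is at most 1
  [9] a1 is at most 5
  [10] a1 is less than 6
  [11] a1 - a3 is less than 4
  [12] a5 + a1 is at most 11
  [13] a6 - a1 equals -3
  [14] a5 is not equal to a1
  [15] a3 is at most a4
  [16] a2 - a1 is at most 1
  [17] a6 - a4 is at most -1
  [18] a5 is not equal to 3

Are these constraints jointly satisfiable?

Satisfiable

One satisfying assignment is a1 = 4, a2 = 4, a3 = 1, a4 = 5, a5 = 5, a6 = 1.
For the less obvious constraints — constraint 3: a2 + a6 = 5; constraint 5: a1 - a5 = -1; constraint 11: a1 - a3 = 3 — and the others hold by inspection.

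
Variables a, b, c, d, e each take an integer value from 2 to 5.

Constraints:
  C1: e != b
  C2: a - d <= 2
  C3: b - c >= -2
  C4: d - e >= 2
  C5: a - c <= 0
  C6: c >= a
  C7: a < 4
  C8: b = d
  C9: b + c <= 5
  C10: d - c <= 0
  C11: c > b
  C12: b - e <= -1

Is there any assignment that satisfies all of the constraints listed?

Unsatisfiable

Constraints 3, 4, 10, and 12 give d − e ≥ 2, e − b ≥ 1, b − c ≥ -2, c − d ≥ 0.
Adding all 4 inequalities: the left sides telescope to 0, and the right sides sum to 2 + 1 + (-2) + 0 = 1. So 0 ≥ 1, which is false.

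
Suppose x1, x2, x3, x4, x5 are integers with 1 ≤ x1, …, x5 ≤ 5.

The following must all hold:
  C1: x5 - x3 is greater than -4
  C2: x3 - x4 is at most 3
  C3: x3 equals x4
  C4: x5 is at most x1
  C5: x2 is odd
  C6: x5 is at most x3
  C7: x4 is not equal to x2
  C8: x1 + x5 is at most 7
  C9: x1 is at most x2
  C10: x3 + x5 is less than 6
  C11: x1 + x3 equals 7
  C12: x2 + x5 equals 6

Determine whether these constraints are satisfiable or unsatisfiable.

Satisfiable

Try x1 = 5, x2 = 5, x3 = 2, x4 = 2, x5 = 1.
Check constraint 1: x5 - x3 = -1; constraint 2: x3 - x4 = 0; constraint 8: x1 + x5 = 6. The remaining constraints are straightforward to verify.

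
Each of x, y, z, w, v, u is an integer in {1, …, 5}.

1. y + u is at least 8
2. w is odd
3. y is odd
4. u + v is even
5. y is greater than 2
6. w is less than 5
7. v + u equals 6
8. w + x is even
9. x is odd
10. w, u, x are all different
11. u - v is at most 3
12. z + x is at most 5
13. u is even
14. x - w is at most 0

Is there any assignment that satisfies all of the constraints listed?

Setting (x, y, z, w, v, u) = (1, 5, 4, 3, 2, 4) satisfies everything: constraint 1: y + u = 9; constraint 7: v + u = 6; constraint 11: u - v = 2, and the others follow.

Satisfiable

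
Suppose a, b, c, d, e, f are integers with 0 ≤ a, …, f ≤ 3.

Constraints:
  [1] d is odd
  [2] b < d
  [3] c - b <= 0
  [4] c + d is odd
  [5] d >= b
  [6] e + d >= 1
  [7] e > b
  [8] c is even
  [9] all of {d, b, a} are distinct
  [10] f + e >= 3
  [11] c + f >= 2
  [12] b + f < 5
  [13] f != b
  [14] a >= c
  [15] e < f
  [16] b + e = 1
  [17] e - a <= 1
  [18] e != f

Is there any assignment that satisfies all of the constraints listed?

Setting (a, b, c, d, e, f) = (2, 0, 0, 1, 1, 2) satisfies everything: constraint 3: c - b = 0; constraint 6: e + d = 2, and the others follow.

Satisfiable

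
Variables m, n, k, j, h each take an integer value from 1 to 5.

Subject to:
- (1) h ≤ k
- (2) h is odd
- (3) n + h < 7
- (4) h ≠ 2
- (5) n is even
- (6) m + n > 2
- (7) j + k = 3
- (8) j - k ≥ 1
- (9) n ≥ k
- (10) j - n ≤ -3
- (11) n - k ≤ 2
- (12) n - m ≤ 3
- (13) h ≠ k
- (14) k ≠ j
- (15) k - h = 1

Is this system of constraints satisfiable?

Constraints 8, 10, and 11 give j − k ≥ 1, k − n ≥ -2, n − j ≥ 3.
Adding all 3 inequalities: the left sides telescope to 0, and the right sides sum to 1 + (-2) + 3 = 2. So 0 ≥ 2, which is false.

Unsatisfiable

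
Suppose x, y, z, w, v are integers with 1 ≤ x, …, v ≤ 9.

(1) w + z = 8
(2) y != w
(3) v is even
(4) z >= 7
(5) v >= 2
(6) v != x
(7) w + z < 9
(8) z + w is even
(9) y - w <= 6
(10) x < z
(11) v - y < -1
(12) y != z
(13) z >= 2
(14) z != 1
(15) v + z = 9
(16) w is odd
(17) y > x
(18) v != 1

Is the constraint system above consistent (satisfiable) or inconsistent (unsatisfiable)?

Satisfiable

One satisfying assignment is x = 1, y = 6, z = 7, w = 1, v = 2.
For the less obvious constraints — constraint 1: w + z = 8; constraint 7: w + z = 8; constraint 9: y - w = 5 — and the others hold by inspection.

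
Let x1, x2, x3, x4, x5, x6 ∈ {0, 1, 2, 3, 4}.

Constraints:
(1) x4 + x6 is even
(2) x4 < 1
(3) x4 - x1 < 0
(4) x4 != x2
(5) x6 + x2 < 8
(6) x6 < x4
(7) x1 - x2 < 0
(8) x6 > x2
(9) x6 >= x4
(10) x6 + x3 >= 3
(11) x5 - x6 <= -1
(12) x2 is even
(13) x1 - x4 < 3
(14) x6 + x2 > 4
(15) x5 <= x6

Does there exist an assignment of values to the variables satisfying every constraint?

Unsatisfiable

Constraints 3, 6, 7, and 8 give x2 < x6, x6 < x4, x4 < x1, x1 < x2. Chaining: x2 < x6 < x4 < x1 < x2, which forces x2 < x2 — impossible.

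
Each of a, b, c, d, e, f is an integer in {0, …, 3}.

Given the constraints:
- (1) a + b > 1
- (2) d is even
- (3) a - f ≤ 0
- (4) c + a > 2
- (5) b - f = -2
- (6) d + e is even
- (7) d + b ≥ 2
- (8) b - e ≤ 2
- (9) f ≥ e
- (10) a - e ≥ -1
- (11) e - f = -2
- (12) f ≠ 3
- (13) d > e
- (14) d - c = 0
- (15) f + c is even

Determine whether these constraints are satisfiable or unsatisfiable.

Satisfiable

Take a = 2, b = 0, c = 2, d = 2, e = 0, f = 2. Then constraint 1: a + b = 2; constraint 3: a - f = 0, and every other listed constraint is also met.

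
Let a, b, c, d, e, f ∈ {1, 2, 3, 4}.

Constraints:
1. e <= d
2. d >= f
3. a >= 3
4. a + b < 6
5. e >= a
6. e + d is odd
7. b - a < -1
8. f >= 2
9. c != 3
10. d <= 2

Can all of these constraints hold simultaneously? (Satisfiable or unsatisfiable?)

From constraints 3 and 5: e ≥ a and a ≥ 3, so e ≥ 3. From constraints 1 and 10: e ≤ d and d ≤ 2, so e ≤ 2. But 2 < 3, so no value of e works.

Unsatisfiable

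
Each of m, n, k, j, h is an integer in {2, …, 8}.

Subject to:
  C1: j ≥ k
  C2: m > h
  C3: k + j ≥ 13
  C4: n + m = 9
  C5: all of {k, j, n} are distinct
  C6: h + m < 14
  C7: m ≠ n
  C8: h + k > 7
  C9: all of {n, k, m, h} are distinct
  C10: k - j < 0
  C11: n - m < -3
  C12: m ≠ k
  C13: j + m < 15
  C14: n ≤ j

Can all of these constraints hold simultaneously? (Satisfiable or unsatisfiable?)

Satisfiable

The assignment m = 7, n = 2, k = 6, j = 7, h = 4 works:
  constraint 3 holds since k + j = 13.
  constraint 4 holds since n + m = 9.
  constraint 6 holds since h + m = 11.
The rest check out directly.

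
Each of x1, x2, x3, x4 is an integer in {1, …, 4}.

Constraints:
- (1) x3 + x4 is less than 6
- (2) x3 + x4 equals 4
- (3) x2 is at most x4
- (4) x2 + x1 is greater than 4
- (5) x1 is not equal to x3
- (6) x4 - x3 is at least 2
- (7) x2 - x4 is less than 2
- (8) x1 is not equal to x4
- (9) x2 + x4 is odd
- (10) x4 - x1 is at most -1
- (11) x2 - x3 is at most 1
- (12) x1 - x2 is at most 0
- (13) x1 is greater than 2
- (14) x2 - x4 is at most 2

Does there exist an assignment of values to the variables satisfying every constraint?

Unsatisfiable

Constraints 6, 10, 11, and 12 give x2 − x1 ≥ 0, x1 − x4 ≥ 1, x4 − x3 ≥ 2, x3 − x2 ≥ -1.
Adding all 4 inequalities: the left sides telescope to 0, and the right sides sum to 0 + 1 + 2 + (-1) = 2. So 0 ≥ 2, which is false.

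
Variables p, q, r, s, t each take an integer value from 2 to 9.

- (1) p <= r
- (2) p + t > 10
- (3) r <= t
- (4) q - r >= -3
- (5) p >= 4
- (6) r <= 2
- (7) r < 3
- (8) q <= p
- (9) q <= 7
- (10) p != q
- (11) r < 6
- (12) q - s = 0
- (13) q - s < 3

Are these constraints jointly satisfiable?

From constraints 1 and 5: r ≥ p and p ≥ 4, so r ≥ 4. From constraint 7: r ≤ 2. But 2 < 4, so no value of r works.

Unsatisfiable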